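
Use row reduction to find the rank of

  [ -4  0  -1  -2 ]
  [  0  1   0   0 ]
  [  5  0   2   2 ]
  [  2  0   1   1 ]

ρ1 -> -1/4·ρ1
  [ 1  0  1/4  1/2 ]
  [ 0  1    0    0 ]
  [ 5  0    2    2 ]
  [ 2  0    1    1 ]
ρ3 -> ρ3 − 5·ρ1
  [ 1  0  1/4   1/2 ]
  [ 0  1    0     0 ]
  [ 0  0  3/4  -1/2 ]
  [ 2  0    1     1 ]
ρ4 -> ρ4 − 2·ρ1
  [ 1  0  1/4   1/2 ]
  [ 0  1    0     0 ]
  [ 0  0  3/4  -1/2 ]
  [ 0  0  1/2     0 ]
ρ3 -> 4/3·ρ3
  [ 1  0  1/4   1/2 ]
  [ 0  1    0     0 ]
  [ 0  0    1  -2/3 ]
  [ 0  0  1/2     0 ]
ρ4 -> ρ4 − 1/2·ρ3
  [ 1  0  1/4   1/2 ]
  [ 0  1    0     0 ]
  [ 0  0    1  -2/3 ]
  [ 0  0    0   1/3 ]
ρ4 -> 3·ρ4
  [ 1  0  1/4   1/2 ]
  [ 0  1    0     0 ]
  [ 0  0    1  -2/3 ]
  [ 0  0    0     1 ]
ρ3 -> ρ3 + 2/3·ρ4
  [ 1  0  1/4  1/2 ]
  [ 0  1    0    0 ]
  [ 0  0    1    0 ]
  [ 0  0    0    1 ]
ρ1 -> ρ1 − 1/2·ρ4
  [ 1  0  1/4  0 ]
  [ 0  1    0  0 ]
  [ 0  0    1  0 ]
  [ 0  0    0  1 ]
ρ1 -> ρ1 − 1/4·ρ3
  [ 1  0  0  0 ]
  [ 0  1  0  0 ]
  [ 0  0  1  0 ]
  [ 0  0  0  1 ]
The reduced form has 4 nonzero rows.

rank = 4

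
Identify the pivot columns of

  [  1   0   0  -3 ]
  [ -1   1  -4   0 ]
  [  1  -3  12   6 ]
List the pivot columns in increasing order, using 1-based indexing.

1, 2

Add R1 to R2.
  [ 1   0   0  -3 ]
  [ 0   1  -4  -3 ]
  [ 1  -3  12   6 ]
Subtract R1 from R3.
  [ 1   0   0  -3 ]
  [ 0   1  -4  -3 ]
  [ 0  -3  12   9 ]
Add 3 times R2 to R3.
  [ 1  0   0  -3 ]
  [ 0  1  -4  -3 ]
  [ 0  0   0   0 ]
Pivot columns are the columns containing a leading 1.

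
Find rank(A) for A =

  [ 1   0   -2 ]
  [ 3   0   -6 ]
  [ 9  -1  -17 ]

Subtract 3 times r1 from r2.
  [ 1   0   -2 ]
  [ 0   0    0 ]
  [ 9  -1  -17 ]
Subtract 9 times r1 from r3.
  [ 1   0  -2 ]
  [ 0   0   0 ]
  [ 0  -1   1 ]
Swap r2 and r3.
  [ 1   0  -2 ]
  [ 0  -1   1 ]
  [ 0   0   0 ]
Multiply r2 by -1.
  [ 1  0  -2 ]
  [ 0  1  -1 ]
  [ 0  0   0 ]
The reduced form has 2 nonzero rows.

rank = 2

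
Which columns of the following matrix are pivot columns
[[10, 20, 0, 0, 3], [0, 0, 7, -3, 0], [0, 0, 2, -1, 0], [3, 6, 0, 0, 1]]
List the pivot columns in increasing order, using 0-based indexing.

Multiply ρ1 by 1/10.
  [ 1  2  0   0  3/10 ]
  [ 0  0  7  -3     0 ]
  [ 0  0  2  -1     0 ]
  [ 3  6  0   0     1 ]
Subtract 3 times ρ1 from ρ4.
  [ 1  2  0   0  3/10 ]
  [ 0  0  7  -3     0 ]
  [ 0  0  2  -1     0 ]
  [ 0  0  0   0  1/10 ]
Multiply ρ2 by 1/7.
  [ 1  2  0     0  3/10 ]
  [ 0  0  1  -3/7     0 ]
  [ 0  0  2    -1     0 ]
  [ 0  0  0     0  1/10 ]
Subtract 2 times ρ2 from ρ3.
  [ 1  2  0     0  3/10 ]
  [ 0  0  1  -3/7     0 ]
  [ 0  0  0  -1/7     0 ]
  [ 0  0  0     0  1/10 ]
Multiply ρ3 by -7.
  [ 1  2  0     0  3/10 ]
  [ 0  0  1  -3/7     0 ]
  [ 0  0  0     1     0 ]
  [ 0  0  0     0  1/10 ]
Multiply ρ4 by 10.
  [ 1  2  0     0  3/10 ]
  [ 0  0  1  -3/7     0 ]
  [ 0  0  0     1     0 ]
  [ 0  0  0     0     1 ]
Subtract 3/10 times ρ4 from ρ1.
  [ 1  2  0     0  0 ]
  [ 0  0  1  -3/7  0 ]
  [ 0  0  0     1  0 ]
  [ 0  0  0     0  1 ]
Add 3/7 times ρ3 to ρ2.
  [ 1  2  0  0  0 ]
  [ 0  0  1  0  0 ]
  [ 0  0  0  1  0 ]
  [ 0  0  0  0  1 ]
Pivot columns are the columns containing a leading 1.

0, 2, 3, 4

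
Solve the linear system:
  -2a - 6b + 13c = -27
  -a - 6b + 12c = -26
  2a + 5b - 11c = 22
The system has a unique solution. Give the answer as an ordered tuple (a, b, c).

(-4, -5, -5)

Form the augmented matrix and row-reduce:
  [ -2  -6   13  |  -27 ]
  [ -1  -6   12  |  -26 ]
  [  2   5  -11  |   22 ]
ρ1 ← -1/2·ρ1
  [  1   3  -13/2  |  27/2 ]
  [ -1  -6     12  |   -26 ]
  [  2   5    -11  |    22 ]
ρ2 ← ρ2 + ρ1
  [ 1   3  -13/2  |   27/2 ]
  [ 0  -3   11/2  |  -25/2 ]
  [ 2   5    -11  |     22 ]
ρ3 ← ρ3 − 2·ρ1
  [ 1   3  -13/2  |   27/2 ]
  [ 0  -3   11/2  |  -25/2 ]
  [ 0  -1      2  |     -5 ]
ρ2 ← -1/3·ρ2
  [ 1   3  -13/2  |  27/2 ]
  [ 0   1  -11/6  |  25/6 ]
  [ 0  -1      2  |    -5 ]
ρ3 ← ρ3 + ρ2
  [ 1  3  -13/2  |  27/2 ]
  [ 0  1  -11/6  |  25/6 ]
  [ 0  0    1/6  |  -5/6 ]
ρ3 ← 6·ρ3
  [ 1  3  -13/2  |  27/2 ]
  [ 0  1  -11/6  |  25/6 ]
  [ 0  0      1  |    -5 ]
ρ2 ← ρ2 + 11/6·ρ3
  [ 1  3  -13/2  |  27/2 ]
  [ 0  1      0  |    -5 ]
  [ 0  0      1  |    -5 ]
ρ1 ← ρ1 + 13/2·ρ3
  [ 1  3  0  |  -19 ]
  [ 0  1  0  |   -5 ]
  [ 0  0  1  |   -5 ]
ρ1 ← ρ1 − 3·ρ2
  [ 1  0  0  |  -4 ]
  [ 0  1  0  |  -5 ]
  [ 0  0  1  |  -5 ]
Reading off the last column: a = -4, b = -5, c = -5.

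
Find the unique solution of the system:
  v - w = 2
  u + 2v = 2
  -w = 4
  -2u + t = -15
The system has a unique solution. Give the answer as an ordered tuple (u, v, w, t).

Form the augmented matrix and row-reduce:
  [  0  1  -1  0  |    2 ]
  [  1  2   0  0  |    2 ]
  [  0  0  -1  0  |    4 ]
  [ -2  0   0  1  |  -15 ]
r1 ↔ r2
  [  1  2   0  0  |    2 ]
  [  0  1  -1  0  |    2 ]
  [  0  0  -1  0  |    4 ]
  [ -2  0   0  1  |  -15 ]
r4 := r4 + 2·r1
  [ 1  2   0  0  |    2 ]
  [ 0  1  -1  0  |    2 ]
  [ 0  0  -1  0  |    4 ]
  [ 0  4   0  1  |  -11 ]
r4 := r4 − 4·r2
  [ 1  2   0  0  |    2 ]
  [ 0  1  -1  0  |    2 ]
  [ 0  0  -1  0  |    4 ]
  [ 0  0   4  1  |  -19 ]
r3 := -1·r3
  [ 1  2   0  0  |    2 ]
  [ 0  1  -1  0  |    2 ]
  [ 0  0   1  0  |   -4 ]
  [ 0  0   4  1  |  -19 ]
r4 := r4 − 4·r3
  [ 1  2   0  0  |   2 ]
  [ 0  1  -1  0  |   2 ]
  [ 0  0   1  0  |  -4 ]
  [ 0  0   0  1  |  -3 ]
r2 := r2 + r3
  [ 1  2  0  0  |   2 ]
  [ 0  1  0  0  |  -2 ]
  [ 0  0  1  0  |  -4 ]
  [ 0  0  0  1  |  -3 ]
r1 := r1 − 2·r2
  [ 1  0  0  0  |   6 ]
  [ 0  1  0  0  |  -2 ]
  [ 0  0  1  0  |  -4 ]
  [ 0  0  0  1  |  -3 ]
Reading off the last column: u = 6, v = -2, w = -4, t = -3.

(6, -2, -4, -3)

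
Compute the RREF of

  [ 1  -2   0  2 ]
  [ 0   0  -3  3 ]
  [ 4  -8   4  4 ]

[[1, -2, 0, 2], [0, 0, 1, -1], [0, 0, 0, 0]]

ρ3 := ρ3 − 4·ρ1
ρ2 := -1/3·ρ2
ρ3 := ρ3 − 4·ρ2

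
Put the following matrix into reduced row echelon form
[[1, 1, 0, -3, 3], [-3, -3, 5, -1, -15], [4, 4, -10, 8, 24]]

ρ2 ← ρ2 + 3·ρ1
  [ 1  1    0   -3   3 ]
  [ 0  0    5  -10  -6 ]
  [ 4  4  -10    8  24 ]
ρ3 ← ρ3 − 4·ρ1
  [ 1  1    0   -3   3 ]
  [ 0  0    5  -10  -6 ]
  [ 0  0  -10   20  12 ]
ρ2 ← 1/5·ρ2
  [ 1  1    0  -3     3 ]
  [ 0  0    1  -2  -6/5 ]
  [ 0  0  -10  20    12 ]
ρ3 ← ρ3 + 10·ρ2
  [ 1  1  0  -3     3 ]
  [ 0  0  1  -2  -6/5 ]
  [ 0  0  0   0     0 ]

[[1, 1, 0, -3, 3], [0, 0, 1, -2, -6/5], [0, 0, 0, 0, 0]]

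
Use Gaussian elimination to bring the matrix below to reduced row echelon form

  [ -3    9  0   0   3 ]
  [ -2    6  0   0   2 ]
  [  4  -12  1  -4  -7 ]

r1 := -1/3·r1
  [  1   -3  0   0  -1 ]
  [ -2    6  0   0   2 ]
  [  4  -12  1  -4  -7 ]
r2 := r2 + 2·r1
  [ 1   -3  0   0  -1 ]
  [ 0    0  0   0   0 ]
  [ 4  -12  1  -4  -7 ]
r3 := r3 − 4·r1
  [ 1  -3  0   0  -1 ]
  [ 0   0  0   0   0 ]
  [ 0   0  1  -4  -3 ]
r2 <-> r3
  [ 1  -3  0   0  -1 ]
  [ 0   0  1  -4  -3 ]
  [ 0   0  0   0   0 ]

[[1, -3, 0, 0, -1], [0, 0, 1, -4, -3], [0, 0, 0, 0, 0]]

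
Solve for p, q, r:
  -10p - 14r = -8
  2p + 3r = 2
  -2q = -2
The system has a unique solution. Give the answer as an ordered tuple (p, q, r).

(-2, 1, 2)

Form the augmented matrix and row-reduce:
  [ -10   0  -14  |  -8 ]
  [   2   0    3  |   2 ]
  [   0  -2    0  |  -2 ]
r1 → -1/10·r1
  [ 1   0  7/5  |  4/5 ]
  [ 2   0    3  |    2 ]
  [ 0  -2    0  |   -2 ]
r2 → r2 − 2·r1
  [ 1   0  7/5  |  4/5 ]
  [ 0   0  1/5  |  2/5 ]
  [ 0  -2    0  |   -2 ]
r2 <=> r3
  [ 1   0  7/5  |  4/5 ]
  [ 0  -2    0  |   -2 ]
  [ 0   0  1/5  |  2/5 ]
r2 → -1/2·r2
  [ 1  0  7/5  |  4/5 ]
  [ 0  1    0  |    1 ]
  [ 0  0  1/5  |  2/5 ]
r3 → 5·r3
  [ 1  0  7/5  |  4/5 ]
  [ 0  1    0  |    1 ]
  [ 0  0    1  |    2 ]
r1 → r1 − 7/5·r3
  [ 1  0  0  |  -2 ]
  [ 0  1  0  |   1 ]
  [ 0  0  1  |   2 ]
Reading off the last column: p = -2, q = 1, r = 2.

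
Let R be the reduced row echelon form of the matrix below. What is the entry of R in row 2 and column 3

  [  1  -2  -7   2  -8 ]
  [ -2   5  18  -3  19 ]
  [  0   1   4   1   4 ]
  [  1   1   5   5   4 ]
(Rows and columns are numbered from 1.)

4

R2 → R2 + 2·R1
  [ 1  -2  -7  2  -8 ]
  [ 0   1   4  1   3 ]
  [ 0   1   4  1   4 ]
  [ 1   1   5  5   4 ]
R4 → R4 − R1
  [ 1  -2  -7  2  -8 ]
  [ 0   1   4  1   3 ]
  [ 0   1   4  1   4 ]
  [ 0   3  12  3  12 ]
R3 → R3 − R2
  [ 1  -2  -7  2  -8 ]
  [ 0   1   4  1   3 ]
  [ 0   0   0  0   1 ]
  [ 0   3  12  3  12 ]
R4 → R4 − 3·R2
  [ 1  -2  -7  2  -8 ]
  [ 0   1   4  1   3 ]
  [ 0   0   0  0   1 ]
  [ 0   0   0  0   3 ]
R4 → R4 − 3·R3
  [ 1  -2  -7  2  -8 ]
  [ 0   1   4  1   3 ]
  [ 0   0   0  0   1 ]
  [ 0   0   0  0   0 ]
R2 → R2 − 3·R3
  [ 1  -2  -7  2  -8 ]
  [ 0   1   4  1   0 ]
  [ 0   0   0  0   1 ]
  [ 0   0   0  0   0 ]
R1 → R1 + 8·R3
  [ 1  -2  -7  2  0 ]
  [ 0   1   4  1  0 ]
  [ 0   0   0  0  1 ]
  [ 0   0   0  0  0 ]
R1 → R1 + 2·R2
  [ 1  0  1  4  0 ]
  [ 0  1  4  1  0 ]
  [ 0  0  0  0  1 ]
  [ 0  0  0  0  0 ]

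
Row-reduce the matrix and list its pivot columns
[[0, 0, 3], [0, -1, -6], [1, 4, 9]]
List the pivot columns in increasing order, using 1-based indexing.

Swap ρ1 and ρ3.
Multiply ρ2 by -1.
Multiply ρ3 by 1/3.
Subtract 6 times ρ3 from ρ2.
Subtract 9 times ρ3 from ρ1.
Subtract 4 times ρ2 from ρ1.
Pivot columns are the columns containing a leading 1.

1, 2, 3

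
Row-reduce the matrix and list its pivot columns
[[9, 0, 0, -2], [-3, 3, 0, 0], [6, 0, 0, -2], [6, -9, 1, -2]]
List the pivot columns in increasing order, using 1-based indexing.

1, 2, 3, 4

R1 → 1/9·R1
R2 → R2 + 3·R1
R3 → R3 − 6·R1
R4 → R4 − 6·R1
R2 → 1/3·R2
R4 → R4 + 9·R2
R3 ↔ R4
R4 → -3/2·R4
R3 → R3 + 8/3·R4
R2 → R2 + 2/9·R4
R1 → R1 + 2/9·R4
Pivot columns are the columns containing a leading 1.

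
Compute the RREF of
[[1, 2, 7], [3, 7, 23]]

[[1, 0, 3], [0, 1, 2]]

R2 := R2 − 3·R1
  [ 1  2  7 ]
  [ 0  1  2 ]
R1 := R1 − 2·R2
  [ 1  0  3 ]
  [ 0  1  2 ]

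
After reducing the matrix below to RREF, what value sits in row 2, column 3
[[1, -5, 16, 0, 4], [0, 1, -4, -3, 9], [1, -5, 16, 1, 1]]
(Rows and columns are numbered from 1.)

Subtract R1 from R3.
  [ 1  -5  16   0   4 ]
  [ 0   1  -4  -3   9 ]
  [ 0   0   0   1  -3 ]
Add 3 times R3 to R2.
  [ 1  -5  16  0   4 ]
  [ 0   1  -4  0   0 ]
  [ 0   0   0  1  -3 ]
Add 5 times R2 to R1.
  [ 1  0  -4  0   4 ]
  [ 0  1  -4  0   0 ]
  [ 0  0   0  1  -3 ]

-4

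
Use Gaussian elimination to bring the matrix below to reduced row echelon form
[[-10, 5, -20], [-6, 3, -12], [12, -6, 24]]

ρ1 := -1/10·ρ1
  [  1  -1/2    2 ]
  [ -6     3  -12 ]
  [ 12    -6   24 ]
ρ2 := ρ2 + 6·ρ1
  [  1  -1/2   2 ]
  [  0     0   0 ]
  [ 12    -6  24 ]
ρ3 := ρ3 − 12·ρ1
  [ 1  -1/2  2 ]
  [ 0     0  0 ]
  [ 0     0  0 ]

[[1, -1/2, 2], [0, 0, 0], [0, 0, 0]]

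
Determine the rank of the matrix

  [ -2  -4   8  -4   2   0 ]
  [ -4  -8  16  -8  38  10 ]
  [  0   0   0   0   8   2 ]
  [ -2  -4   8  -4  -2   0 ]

R1 ← -1/2·R1
  [  1   2  -4   2  -1   0 ]
  [ -4  -8  16  -8  38  10 ]
  [  0   0   0   0   8   2 ]
  [ -2  -4   8  -4  -2   0 ]
R2 ← R2 + 4·R1
  [  1   2  -4   2  -1   0 ]
  [  0   0   0   0  34  10 ]
  [  0   0   0   0   8   2 ]
  [ -2  -4   8  -4  -2   0 ]
R4 ← R4 + 2·R1
  [ 1  2  -4  2  -1   0 ]
  [ 0  0   0  0  34  10 ]
  [ 0  0   0  0   8   2 ]
  [ 0  0   0  0  -4   0 ]
R2 ← 1/34·R2
  [ 1  2  -4  2  -1     0 ]
  [ 0  0   0  0   1  5/17 ]
  [ 0  0   0  0   8     2 ]
  [ 0  0   0  0  -4     0 ]
R3 ← R3 − 8·R2
  [ 1  2  -4  2  -1      0 ]
  [ 0  0   0  0   1   5/17 ]
  [ 0  0   0  0   0  -6/17 ]
  [ 0  0   0  0  -4      0 ]
R4 ← R4 + 4·R2
  [ 1  2  -4  2  -1      0 ]
  [ 0  0   0  0   1   5/17 ]
  [ 0  0   0  0   0  -6/17 ]
  [ 0  0   0  0   0  20/17 ]
R3 ← -17/6·R3
  [ 1  2  -4  2  -1      0 ]
  [ 0  0   0  0   1   5/17 ]
  [ 0  0   0  0   0      1 ]
  [ 0  0   0  0   0  20/17 ]
R4 ← R4 − 20/17·R3
  [ 1  2  -4  2  -1     0 ]
  [ 0  0   0  0   1  5/17 ]
  [ 0  0   0  0   0     1 ]
  [ 0  0   0  0   0     0 ]
R2 ← R2 − 5/17·R3
  [ 1  2  -4  2  -1  0 ]
  [ 0  0   0  0   1  0 ]
  [ 0  0   0  0   0  1 ]
  [ 0  0   0  0   0  0 ]
R1 ← R1 + R2
  [ 1  2  -4  2  0  0 ]
  [ 0  0   0  0  1  0 ]
  [ 0  0   0  0  0  1 ]
  [ 0  0   0  0  0  0 ]
The reduced form has 3 nonzero rows.

rank = 3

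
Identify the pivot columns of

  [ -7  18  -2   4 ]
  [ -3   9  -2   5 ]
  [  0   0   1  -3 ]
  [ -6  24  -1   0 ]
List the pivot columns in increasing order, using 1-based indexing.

R1 ← -1/7·R1
  [  1  -18/7  2/7  -4/7 ]
  [ -3      9   -2     5 ]
  [  0      0    1    -3 ]
  [ -6     24   -1     0 ]
R2 ← R2 + 3·R1
  [  1  -18/7   2/7  -4/7 ]
  [  0    9/7  -8/7  23/7 ]
  [  0      0     1    -3 ]
  [ -6     24    -1     0 ]
R4 ← R4 + 6·R1
  [ 1  -18/7   2/7   -4/7 ]
  [ 0    9/7  -8/7   23/7 ]
  [ 0      0     1     -3 ]
  [ 0   60/7   5/7  -24/7 ]
R2 ← 7/9·R2
  [ 1  -18/7   2/7   -4/7 ]
  [ 0      1  -8/9   23/9 ]
  [ 0      0     1     -3 ]
  [ 0   60/7   5/7  -24/7 ]
R4 ← R4 − 60/7·R2
  [ 1  -18/7   2/7   -4/7 ]
  [ 0      1  -8/9   23/9 ]
  [ 0      0     1     -3 ]
  [ 0      0  25/3  -76/3 ]
R4 ← R4 − 25/3·R3
  [ 1  -18/7   2/7  -4/7 ]
  [ 0      1  -8/9  23/9 ]
  [ 0      0     1    -3 ]
  [ 0      0     0  -1/3 ]
R4 ← -3·R4
  [ 1  -18/7   2/7  -4/7 ]
  [ 0      1  -8/9  23/9 ]
  [ 0      0     1    -3 ]
  [ 0      0     0     1 ]
R3 ← R3 + 3·R4
  [ 1  -18/7   2/7  -4/7 ]
  [ 0      1  -8/9  23/9 ]
  [ 0      0     1     0 ]
  [ 0      0     0     1 ]
R2 ← R2 − 23/9·R4
  [ 1  -18/7   2/7  -4/7 ]
  [ 0      1  -8/9     0 ]
  [ 0      0     1     0 ]
  [ 0      0     0     1 ]
R1 ← R1 + 4/7·R4
  [ 1  -18/7   2/7  0 ]
  [ 0      1  -8/9  0 ]
  [ 0      0     1  0 ]
  [ 0      0     0  1 ]
R2 ← R2 + 8/9·R3
  [ 1  -18/7  2/7  0 ]
  [ 0      1    0  0 ]
  [ 0      0    1  0 ]
  [ 0      0    0  1 ]
R1 ← R1 − 2/7·R3
  [ 1  -18/7  0  0 ]
  [ 0      1  0  0 ]
  [ 0      0  1  0 ]
  [ 0      0  0  1 ]
R1 ← R1 + 18/7·R2
  [ 1  0  0  0 ]
  [ 0  1  0  0 ]
  [ 0  0  1  0 ]
  [ 0  0  0  1 ]
Pivot columns are the columns containing a leading 1.

1, 2, 3, 4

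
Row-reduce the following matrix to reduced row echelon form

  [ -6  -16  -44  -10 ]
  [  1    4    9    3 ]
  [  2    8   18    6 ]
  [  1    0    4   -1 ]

ρ1 -> -1/6·ρ1
  [ 1  8/3  22/3  5/3 ]
  [ 1    4     9    3 ]
  [ 2    8    18    6 ]
  [ 1    0     4   -1 ]
ρ2 -> ρ2 − ρ1
  [ 1  8/3  22/3  5/3 ]
  [ 0  4/3   5/3  4/3 ]
  [ 2    8    18    6 ]
  [ 1    0     4   -1 ]
ρ3 -> ρ3 − 2·ρ1
  [ 1  8/3  22/3  5/3 ]
  [ 0  4/3   5/3  4/3 ]
  [ 0  8/3  10/3  8/3 ]
  [ 1    0     4   -1 ]
ρ4 -> ρ4 − ρ1
  [ 1   8/3   22/3   5/3 ]
  [ 0   4/3    5/3   4/3 ]
  [ 0   8/3   10/3   8/3 ]
  [ 0  -8/3  -10/3  -8/3 ]
ρ2 -> 3/4·ρ2
  [ 1   8/3   22/3   5/3 ]
  [ 0     1    5/4     1 ]
  [ 0   8/3   10/3   8/3 ]
  [ 0  -8/3  -10/3  -8/3 ]
ρ3 -> ρ3 − 8/3·ρ2
  [ 1   8/3   22/3   5/3 ]
  [ 0     1    5/4     1 ]
  [ 0     0      0     0 ]
  [ 0  -8/3  -10/3  -8/3 ]
ρ4 -> ρ4 + 8/3·ρ2
  [ 1  8/3  22/3  5/3 ]
  [ 0    1   5/4    1 ]
  [ 0    0     0    0 ]
  [ 0    0     0    0 ]
ρ1 -> ρ1 − 8/3·ρ2
  [ 1  0    4  -1 ]
  [ 0  1  5/4   1 ]
  [ 0  0    0   0 ]
  [ 0  0    0   0 ]

[[1, 0, 4, -1], [0, 1, 5/4, 1], [0, 0, 0, 0], [0, 0, 0, 0]]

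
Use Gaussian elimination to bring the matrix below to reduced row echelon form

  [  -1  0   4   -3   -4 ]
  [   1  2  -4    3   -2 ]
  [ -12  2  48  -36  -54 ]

[[1, 0, -4, 3, 4], [0, 1, 0, 0, -3], [0, 0, 0, 0, 0]]

R1 → -1·R1
R2 → R2 − R1
R3 → R3 + 12·R1
R2 → 1/2·R2
R3 → R3 − 2·R2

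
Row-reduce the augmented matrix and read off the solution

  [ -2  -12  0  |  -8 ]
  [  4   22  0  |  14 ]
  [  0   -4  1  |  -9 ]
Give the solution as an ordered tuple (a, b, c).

R1 ← -1/2·R1
R2 ← R2 − 4·R1
R2 ← -1/2·R2
R3 ← R3 + 4·R2
R1 ← R1 − 6·R2
Reading off the last column: a = -2, b = 1, c = -5.

(-2, 1, -5)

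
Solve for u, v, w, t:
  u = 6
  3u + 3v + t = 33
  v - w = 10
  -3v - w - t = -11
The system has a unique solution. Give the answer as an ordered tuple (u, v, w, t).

(6, 6, -4, -3)

Form the augmented matrix and row-reduce:
  [ 1   0   0   0  |    6 ]
  [ 3   3   0   1  |   33 ]
  [ 0   1  -1   0  |   10 ]
  [ 0  -3  -1  -1  |  -11 ]
r2 -> r2 − 3·r1
  [ 1   0   0   0  |    6 ]
  [ 0   3   0   1  |   15 ]
  [ 0   1  -1   0  |   10 ]
  [ 0  -3  -1  -1  |  -11 ]
r2 -> 1/3·r2
  [ 1   0   0    0  |    6 ]
  [ 0   1   0  1/3  |    5 ]
  [ 0   1  -1    0  |   10 ]
  [ 0  -3  -1   -1  |  -11 ]
r3 -> r3 − r2
  [ 1   0   0     0  |    6 ]
  [ 0   1   0   1/3  |    5 ]
  [ 0   0  -1  -1/3  |    5 ]
  [ 0  -3  -1    -1  |  -11 ]
r4 -> r4 + 3·r2
  [ 1  0   0     0  |  6 ]
  [ 0  1   0   1/3  |  5 ]
  [ 0  0  -1  -1/3  |  5 ]
  [ 0  0  -1     0  |  4 ]
r3 -> -1·r3
  [ 1  0   0    0  |   6 ]
  [ 0  1   0  1/3  |   5 ]
  [ 0  0   1  1/3  |  -5 ]
  [ 0  0  -1    0  |   4 ]
r4 -> r4 + r3
  [ 1  0  0    0  |   6 ]
  [ 0  1  0  1/3  |   5 ]
  [ 0  0  1  1/3  |  -5 ]
  [ 0  0  0  1/3  |  -1 ]
r4 -> 3·r4
  [ 1  0  0    0  |   6 ]
  [ 0  1  0  1/3  |   5 ]
  [ 0  0  1  1/3  |  -5 ]
  [ 0  0  0    1  |  -3 ]
r3 -> r3 − 1/3·r4
  [ 1  0  0    0  |   6 ]
  [ 0  1  0  1/3  |   5 ]
  [ 0  0  1    0  |  -4 ]
  [ 0  0  0    1  |  -3 ]
r2 -> r2 − 1/3·r4
  [ 1  0  0  0  |   6 ]
  [ 0  1  0  0  |   6 ]
  [ 0  0  1  0  |  -4 ]
  [ 0  0  0  1  |  -3 ]
Reading off the last column: u = 6, v = 6, w = -4, t = -3.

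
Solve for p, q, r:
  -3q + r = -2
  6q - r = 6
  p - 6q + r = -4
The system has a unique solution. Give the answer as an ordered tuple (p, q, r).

Form the augmented matrix and row-reduce:
  [ 0  -3   1  |  -2 ]
  [ 0   6  -1  |   6 ]
  [ 1  -6   1  |  -4 ]
R1 <=> R3
  [ 1  -6   1  |  -4 ]
  [ 0   6  -1  |   6 ]
  [ 0  -3   1  |  -2 ]
R2 -> 1/6·R2
  [ 1  -6     1  |  -4 ]
  [ 0   1  -1/6  |   1 ]
  [ 0  -3     1  |  -2 ]
R3 -> R3 + 3·R2
  [ 1  -6     1  |  -4 ]
  [ 0   1  -1/6  |   1 ]
  [ 0   0   1/2  |   1 ]
R3 -> 2·R3
  [ 1  -6     1  |  -4 ]
  [ 0   1  -1/6  |   1 ]
  [ 0   0     1  |   2 ]
R2 -> R2 + 1/6·R3
  [ 1  -6  1  |   -4 ]
  [ 0   1  0  |  4/3 ]
  [ 0   0  1  |    2 ]
R1 -> R1 − R3
  [ 1  -6  0  |   -6 ]
  [ 0   1  0  |  4/3 ]
  [ 0   0  1  |    2 ]
R1 -> R1 + 6·R2
  [ 1  0  0  |    2 ]
  [ 0  1  0  |  4/3 ]
  [ 0  0  1  |    2 ]
Reading off the last column: p = 2, q = 4/3, r = 2.

(2, 4/3, 2)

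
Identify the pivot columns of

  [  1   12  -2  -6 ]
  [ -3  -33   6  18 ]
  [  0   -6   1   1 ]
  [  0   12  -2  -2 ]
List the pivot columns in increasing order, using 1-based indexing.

1, 2, 3

R2 ← R2 + 3·R1
  [ 1  12  -2  -6 ]
  [ 0   3   0   0 ]
  [ 0  -6   1   1 ]
  [ 0  12  -2  -2 ]
R2 ← 1/3·R2
  [ 1  12  -2  -6 ]
  [ 0   1   0   0 ]
  [ 0  -6   1   1 ]
  [ 0  12  -2  -2 ]
R3 ← R3 + 6·R2
  [ 1  12  -2  -6 ]
  [ 0   1   0   0 ]
  [ 0   0   1   1 ]
  [ 0  12  -2  -2 ]
R4 ← R4 − 12·R2
  [ 1  12  -2  -6 ]
  [ 0   1   0   0 ]
  [ 0   0   1   1 ]
  [ 0   0  -2  -2 ]
R4 ← R4 + 2·R3
  [ 1  12  -2  -6 ]
  [ 0   1   0   0 ]
  [ 0   0   1   1 ]
  [ 0   0   0   0 ]
R1 ← R1 + 2·R3
  [ 1  12  0  -4 ]
  [ 0   1  0   0 ]
  [ 0   0  1   1 ]
  [ 0   0  0   0 ]
R1 ← R1 − 12·R2
  [ 1  0  0  -4 ]
  [ 0  1  0   0 ]
  [ 0  0  1   1 ]
  [ 0  0  0   0 ]
Pivot columns are the columns containing a leading 1.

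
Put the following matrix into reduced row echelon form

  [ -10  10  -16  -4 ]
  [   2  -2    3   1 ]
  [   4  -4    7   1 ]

ρ1 -> -1/10·ρ1
  [ 1  -1  8/5  2/5 ]
  [ 2  -2    3    1 ]
  [ 4  -4    7    1 ]
ρ2 -> ρ2 − 2·ρ1
  [ 1  -1   8/5  2/5 ]
  [ 0   0  -1/5  1/5 ]
  [ 4  -4     7    1 ]
ρ3 -> ρ3 − 4·ρ1
  [ 1  -1   8/5   2/5 ]
  [ 0   0  -1/5   1/5 ]
  [ 0   0   3/5  -3/5 ]
ρ2 -> -5·ρ2
  [ 1  -1  8/5   2/5 ]
  [ 0   0    1    -1 ]
  [ 0   0  3/5  -3/5 ]
ρ3 -> ρ3 − 3/5·ρ2
  [ 1  -1  8/5  2/5 ]
  [ 0   0    1   -1 ]
  [ 0   0    0    0 ]
ρ1 -> ρ1 − 8/5·ρ2
  [ 1  -1  0   2 ]
  [ 0   0  1  -1 ]
  [ 0   0  0   0 ]

[[1, -1, 0, 2], [0, 0, 1, -1], [0, 0, 0, 0]]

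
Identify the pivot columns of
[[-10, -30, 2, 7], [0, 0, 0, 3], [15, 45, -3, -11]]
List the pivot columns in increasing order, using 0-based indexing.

0, 3

r1 := -1/10·r1
r3 := r3 − 15·r1
r2 := 1/3·r2
r3 := r3 + 1/2·r2
r1 := r1 + 7/10·r2
Pivot columns are the columns containing a leading 1.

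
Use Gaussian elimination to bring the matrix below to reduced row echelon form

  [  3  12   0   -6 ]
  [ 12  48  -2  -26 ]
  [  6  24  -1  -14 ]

R1 → 1/3·R1
  [  1   4   0   -2 ]
  [ 12  48  -2  -26 ]
  [  6  24  -1  -14 ]
R2 → R2 − 12·R1
  [ 1   4   0   -2 ]
  [ 0   0  -2   -2 ]
  [ 6  24  -1  -14 ]
R3 → R3 − 6·R1
  [ 1  4   0  -2 ]
  [ 0  0  -2  -2 ]
  [ 0  0  -1  -2 ]
R2 → -1/2·R2
  [ 1  4   0  -2 ]
  [ 0  0   1   1 ]
  [ 0  0  -1  -2 ]
R3 → R3 + R2
  [ 1  4  0  -2 ]
  [ 0  0  1   1 ]
  [ 0  0  0  -1 ]
R3 → -1·R3
  [ 1  4  0  -2 ]
  [ 0  0  1   1 ]
  [ 0  0  0   1 ]
R2 → R2 − R3
  [ 1  4  0  -2 ]
  [ 0  0  1   0 ]
  [ 0  0  0   1 ]
R1 → R1 + 2·R3
  [ 1  4  0  0 ]
  [ 0  0  1  0 ]
  [ 0  0  0  1 ]

[[1, 4, 0, 0], [0, 0, 1, 0], [0, 0, 0, 1]]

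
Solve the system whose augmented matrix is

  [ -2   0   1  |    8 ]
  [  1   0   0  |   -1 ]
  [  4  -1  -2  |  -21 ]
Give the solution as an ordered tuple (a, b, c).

ρ1 -> -1/2·ρ1
ρ2 -> ρ2 − ρ1
ρ3 -> ρ3 − 4·ρ1
ρ2 <=> ρ3
ρ2 -> -1·ρ2
ρ3 -> 2·ρ3
ρ1 -> ρ1 + 1/2·ρ3
Reading off the last column: a = -1, b = 5, c = 6.

(-1, 5, 6)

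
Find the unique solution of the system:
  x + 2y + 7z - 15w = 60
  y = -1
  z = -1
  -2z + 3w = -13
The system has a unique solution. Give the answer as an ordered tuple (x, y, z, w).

(-6, -1, -1, -5)

Form the augmented matrix and row-reduce:
  [ 1  2   7  -15  |   60 ]
  [ 0  1   0    0  |   -1 ]
  [ 0  0   1    0  |   -1 ]
  [ 0  0  -2    3  |  -13 ]
R4 -> R4 + 2·R3
  [ 1  2  7  -15  |   60 ]
  [ 0  1  0    0  |   -1 ]
  [ 0  0  1    0  |   -1 ]
  [ 0  0  0    3  |  -15 ]
R4 -> 1/3·R4
  [ 1  2  7  -15  |  60 ]
  [ 0  1  0    0  |  -1 ]
  [ 0  0  1    0  |  -1 ]
  [ 0  0  0    1  |  -5 ]
R1 -> R1 + 15·R4
  [ 1  2  7  0  |  -15 ]
  [ 0  1  0  0  |   -1 ]
  [ 0  0  1  0  |   -1 ]
  [ 0  0  0  1  |   -5 ]
R1 -> R1 − 7·R3
  [ 1  2  0  0  |  -8 ]
  [ 0  1  0  0  |  -1 ]
  [ 0  0  1  0  |  -1 ]
  [ 0  0  0  1  |  -5 ]
R1 -> R1 − 2·R2
  [ 1  0  0  0  |  -6 ]
  [ 0  1  0  0  |  -1 ]
  [ 0  0  1  0  |  -1 ]
  [ 0  0  0  1  |  -5 ]
Reading off the last column: x = -6, y = -1, z = -1, w = -5.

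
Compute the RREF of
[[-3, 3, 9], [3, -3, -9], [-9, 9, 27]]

R1 ← -1/3·R1
  [  1  -1  -3 ]
  [  3  -3  -9 ]
  [ -9   9  27 ]
R2 ← R2 − 3·R1
  [  1  -1  -3 ]
  [  0   0   0 ]
  [ -9   9  27 ]
R3 ← R3 + 9·R1
  [ 1  -1  -3 ]
  [ 0   0   0 ]
  [ 0   0   0 ]

[[1, -1, -3], [0, 0, 0], [0, 0, 0]]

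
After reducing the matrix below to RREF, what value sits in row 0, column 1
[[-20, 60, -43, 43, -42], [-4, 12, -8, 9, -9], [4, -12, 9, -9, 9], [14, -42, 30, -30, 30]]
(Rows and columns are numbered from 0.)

-3

R1 -> -1/20·R1
  [  1   -3  43/20  -43/20  21/10 ]
  [ -4   12     -8       9     -9 ]
  [  4  -12      9      -9      9 ]
  [ 14  -42     30     -30     30 ]
R2 -> R2 + 4·R1
  [  1   -3  43/20  -43/20  21/10 ]
  [  0    0    3/5     2/5   -3/5 ]
  [  4  -12      9      -9      9 ]
  [ 14  -42     30     -30     30 ]
R3 -> R3 − 4·R1
  [  1   -3  43/20  -43/20  21/10 ]
  [  0    0    3/5     2/5   -3/5 ]
  [  0    0    2/5    -2/5    3/5 ]
  [ 14  -42     30     -30     30 ]
R4 -> R4 − 14·R1
  [ 1  -3  43/20  -43/20  21/10 ]
  [ 0   0    3/5     2/5   -3/5 ]
  [ 0   0    2/5    -2/5    3/5 ]
  [ 0   0  -1/10    1/10    3/5 ]
R2 -> 5/3·R2
  [ 1  -3  43/20  -43/20  21/10 ]
  [ 0   0      1     2/3     -1 ]
  [ 0   0    2/5    -2/5    3/5 ]
  [ 0   0  -1/10    1/10    3/5 ]
R3 -> R3 − 2/5·R2
  [ 1  -3  43/20  -43/20  21/10 ]
  [ 0   0      1     2/3     -1 ]
  [ 0   0      0    -2/3      1 ]
  [ 0   0  -1/10    1/10    3/5 ]
R4 -> R4 + 1/10·R2
  [ 1  -3  43/20  -43/20  21/10 ]
  [ 0   0      1     2/3     -1 ]
  [ 0   0      0    -2/3      1 ]
  [ 0   0      0     1/6    1/2 ]
R3 -> -3/2·R3
  [ 1  -3  43/20  -43/20  21/10 ]
  [ 0   0      1     2/3     -1 ]
  [ 0   0      0       1   -3/2 ]
  [ 0   0      0     1/6    1/2 ]
R4 -> R4 − 1/6·R3
  [ 1  -3  43/20  -43/20  21/10 ]
  [ 0   0      1     2/3     -1 ]
  [ 0   0      0       1   -3/2 ]
  [ 0   0      0       0    3/4 ]
R4 -> 4/3·R4
  [ 1  -3  43/20  -43/20  21/10 ]
  [ 0   0      1     2/3     -1 ]
  [ 0   0      0       1   -3/2 ]
  [ 0   0      0       0      1 ]
R3 -> R3 + 3/2·R4
  [ 1  -3  43/20  -43/20  21/10 ]
  [ 0   0      1     2/3     -1 ]
  [ 0   0      0       1      0 ]
  [ 0   0      0       0      1 ]
R2 -> R2 + R4
  [ 1  -3  43/20  -43/20  21/10 ]
  [ 0   0      1     2/3      0 ]
  [ 0   0      0       1      0 ]
  [ 0   0      0       0      1 ]
R1 -> R1 − 21/10·R4
  [ 1  -3  43/20  -43/20  0 ]
  [ 0   0      1     2/3  0 ]
  [ 0   0      0       1  0 ]
  [ 0   0      0       0  1 ]
R2 -> R2 − 2/3·R3
  [ 1  -3  43/20  -43/20  0 ]
  [ 0   0      1       0  0 ]
  [ 0   0      0       1  0 ]
  [ 0   0      0       0  1 ]
R1 -> R1 + 43/20·R3
  [ 1  -3  43/20  0  0 ]
  [ 0   0      1  0  0 ]
  [ 0   0      0  1  0 ]
  [ 0   0      0  0  1 ]
R1 -> R1 − 43/20·R2
  [ 1  -3  0  0  0 ]
  [ 0   0  1  0  0 ]
  [ 0   0  0  1  0 ]
  [ 0   0  0  0  1 ]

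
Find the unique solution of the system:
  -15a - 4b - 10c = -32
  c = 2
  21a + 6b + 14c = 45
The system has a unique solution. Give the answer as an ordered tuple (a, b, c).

Form the augmented matrix and row-reduce:
  [ -15  -4  -10  |  -32 ]
  [   0   0    1  |    2 ]
  [  21   6   14  |   45 ]
R1 ← -1/15·R1
  [  1  4/15  2/3  |  32/15 ]
  [  0     0    1  |      2 ]
  [ 21     6   14  |     45 ]
R3 ← R3 − 21·R1
  [ 1  4/15  2/3  |  32/15 ]
  [ 0     0    1  |      2 ]
  [ 0   2/5    0  |    1/5 ]
R2 ↔ R3
  [ 1  4/15  2/3  |  32/15 ]
  [ 0   2/5    0  |    1/5 ]
  [ 0     0    1  |      2 ]
R2 ← 5/2·R2
  [ 1  4/15  2/3  |  32/15 ]
  [ 0     1    0  |    1/2 ]
  [ 0     0    1  |      2 ]
R1 ← R1 − 2/3·R3
  [ 1  4/15  0  |  4/5 ]
  [ 0     1  0  |  1/2 ]
  [ 0     0  1  |    2 ]
R1 ← R1 − 4/15·R2
  [ 1  0  0  |  2/3 ]
  [ 0  1  0  |  1/2 ]
  [ 0  0  1  |    2 ]
Reading off the last column: a = 2/3, b = 1/2, c = 2.

(2/3, 1/2, 2)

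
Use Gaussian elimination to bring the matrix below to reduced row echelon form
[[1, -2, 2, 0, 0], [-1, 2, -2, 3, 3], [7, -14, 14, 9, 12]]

[[1, -2, 2, 0, 0], [0, 0, 0, 1, 0], [0, 0, 0, 0, 1]]

Add r1 to r2.
Subtract 7 times r1 from r3.
Multiply r2 by 1/3.
Subtract 9 times r2 from r3.
Multiply r3 by 1/3.
Subtract r3 from r2.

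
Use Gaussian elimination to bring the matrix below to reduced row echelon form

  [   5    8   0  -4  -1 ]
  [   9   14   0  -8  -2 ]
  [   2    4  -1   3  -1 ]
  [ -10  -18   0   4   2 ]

Multiply R1 by 1/5.
  [   1  8/5   0  -4/5  -1/5 ]
  [   9   14   0    -8    -2 ]
  [   2    4  -1     3    -1 ]
  [ -10  -18   0     4     2 ]
Subtract 9 times R1 from R2.
  [   1   8/5   0  -4/5  -1/5 ]
  [   0  -2/5   0  -4/5  -1/5 ]
  [   2     4  -1     3    -1 ]
  [ -10   -18   0     4     2 ]
Subtract 2 times R1 from R3.
  [   1   8/5   0  -4/5  -1/5 ]
  [   0  -2/5   0  -4/5  -1/5 ]
  [   0   4/5  -1  23/5  -3/5 ]
  [ -10   -18   0     4     2 ]
Add 10 times R1 to R4.
  [ 1   8/5   0  -4/5  -1/5 ]
  [ 0  -2/5   0  -4/5  -1/5 ]
  [ 0   4/5  -1  23/5  -3/5 ]
  [ 0    -2   0    -4     0 ]
Multiply R2 by -5/2.
  [ 1  8/5   0  -4/5  -1/5 ]
  [ 0    1   0     2   1/2 ]
  [ 0  4/5  -1  23/5  -3/5 ]
  [ 0   -2   0    -4     0 ]
Subtract 4/5 times R2 from R3.
  [ 1  8/5   0  -4/5  -1/5 ]
  [ 0    1   0     2   1/2 ]
  [ 0    0  -1     3    -1 ]
  [ 0   -2   0    -4     0 ]
Add 2 times R2 to R4.
  [ 1  8/5   0  -4/5  -1/5 ]
  [ 0    1   0     2   1/2 ]
  [ 0    0  -1     3    -1 ]
  [ 0    0   0     0     1 ]
Multiply R3 by -1.
  [ 1  8/5  0  -4/5  -1/5 ]
  [ 0    1  0     2   1/2 ]
  [ 0    0  1    -3     1 ]
  [ 0    0  0     0     1 ]
Subtract R4 from R3.
  [ 1  8/5  0  -4/5  -1/5 ]
  [ 0    1  0     2   1/2 ]
  [ 0    0  1    -3     0 ]
  [ 0    0  0     0     1 ]
Subtract 1/2 times R4 from R2.
  [ 1  8/5  0  -4/5  -1/5 ]
  [ 0    1  0     2     0 ]
  [ 0    0  1    -3     0 ]
  [ 0    0  0     0     1 ]
Add 1/5 times R4 to R1.
  [ 1  8/5  0  -4/5  0 ]
  [ 0    1  0     2  0 ]
  [ 0    0  1    -3  0 ]
  [ 0    0  0     0  1 ]
Subtract 8/5 times R2 from R1.
  [ 1  0  0  -4  0 ]
  [ 0  1  0   2  0 ]
  [ 0  0  1  -3  0 ]
  [ 0  0  0   0  1 ]

[[1, 0, 0, -4, 0], [0, 1, 0, 2, 0], [0, 0, 1, -3, 0], [0, 0, 0, 0, 1]]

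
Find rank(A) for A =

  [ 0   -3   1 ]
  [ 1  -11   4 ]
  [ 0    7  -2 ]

Swap R1 and R2.
  [ 1  -11   4 ]
  [ 0   -3   1 ]
  [ 0    7  -2 ]
Multiply R2 by -1/3.
  [ 1  -11     4 ]
  [ 0    1  -1/3 ]
  [ 0    7    -2 ]
Subtract 7 times R2 from R3.
  [ 1  -11     4 ]
  [ 0    1  -1/3 ]
  [ 0    0   1/3 ]
Multiply R3 by 3.
  [ 1  -11     4 ]
  [ 0    1  -1/3 ]
  [ 0    0     1 ]
Add 1/3 times R3 to R2.
  [ 1  -11  4 ]
  [ 0    1  0 ]
  [ 0    0  1 ]
Subtract 4 times R3 from R1.
  [ 1  -11  0 ]
  [ 0    1  0 ]
  [ 0    0  1 ]
Add 11 times R2 to R1.
  [ 1  0  0 ]
  [ 0  1  0 ]
  [ 0  0  1 ]
The reduced form has 3 nonzero rows.

rank = 3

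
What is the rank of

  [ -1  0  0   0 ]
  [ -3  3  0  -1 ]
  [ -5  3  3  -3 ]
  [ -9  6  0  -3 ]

rank = 4

R1 ← -1·R1
  [  1  0  0   0 ]
  [ -3  3  0  -1 ]
  [ -5  3  3  -3 ]
  [ -9  6  0  -3 ]
R2 ← R2 + 3·R1
  [  1  0  0   0 ]
  [  0  3  0  -1 ]
  [ -5  3  3  -3 ]
  [ -9  6  0  -3 ]
R3 ← R3 + 5·R1
  [  1  0  0   0 ]
  [  0  3  0  -1 ]
  [  0  3  3  -3 ]
  [ -9  6  0  -3 ]
R4 ← R4 + 9·R1
  [ 1  0  0   0 ]
  [ 0  3  0  -1 ]
  [ 0  3  3  -3 ]
  [ 0  6  0  -3 ]
R2 ← 1/3·R2
  [ 1  0  0     0 ]
  [ 0  1  0  -1/3 ]
  [ 0  3  3    -3 ]
  [ 0  6  0    -3 ]
R3 ← R3 − 3·R2
  [ 1  0  0     0 ]
  [ 0  1  0  -1/3 ]
  [ 0  0  3    -2 ]
  [ 0  6  0    -3 ]
R4 ← R4 − 6·R2
  [ 1  0  0     0 ]
  [ 0  1  0  -1/3 ]
  [ 0  0  3    -2 ]
  [ 0  0  0    -1 ]
R3 ← 1/3·R3
  [ 1  0  0     0 ]
  [ 0  1  0  -1/3 ]
  [ 0  0  1  -2/3 ]
  [ 0  0  0    -1 ]
R4 ← -1·R4
  [ 1  0  0     0 ]
  [ 0  1  0  -1/3 ]
  [ 0  0  1  -2/3 ]
  [ 0  0  0     1 ]
R3 ← R3 + 2/3·R4
  [ 1  0  0     0 ]
  [ 0  1  0  -1/3 ]
  [ 0  0  1     0 ]
  [ 0  0  0     1 ]
R2 ← R2 + 1/3·R4
  [ 1  0  0  0 ]
  [ 0  1  0  0 ]
  [ 0  0  1  0 ]
  [ 0  0  0  1 ]
The reduced form has 4 nonzero rows.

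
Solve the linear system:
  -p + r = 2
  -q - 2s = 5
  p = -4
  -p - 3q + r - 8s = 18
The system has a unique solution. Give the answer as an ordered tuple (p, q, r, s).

Form the augmented matrix and row-reduce:
  [ -1   0  1   0  |   2 ]
  [  0  -1  0  -2  |   5 ]
  [  1   0  0   0  |  -4 ]
  [ -1  -3  1  -8  |  18 ]
R1 := -1·R1
  [  1   0  -1   0  |  -2 ]
  [  0  -1   0  -2  |   5 ]
  [  1   0   0   0  |  -4 ]
  [ -1  -3   1  -8  |  18 ]
R3 := R3 − R1
  [  1   0  -1   0  |  -2 ]
  [  0  -1   0  -2  |   5 ]
  [  0   0   1   0  |  -2 ]
  [ -1  -3   1  -8  |  18 ]
R4 := R4 + R1
  [ 1   0  -1   0  |  -2 ]
  [ 0  -1   0  -2  |   5 ]
  [ 0   0   1   0  |  -2 ]
  [ 0  -3   0  -8  |  16 ]
R2 := -1·R2
  [ 1   0  -1   0  |  -2 ]
  [ 0   1   0   2  |  -5 ]
  [ 0   0   1   0  |  -2 ]
  [ 0  -3   0  -8  |  16 ]
R4 := R4 + 3·R2
  [ 1  0  -1   0  |  -2 ]
  [ 0  1   0   2  |  -5 ]
  [ 0  0   1   0  |  -2 ]
  [ 0  0   0  -2  |   1 ]
R4 := -1/2·R4
  [ 1  0  -1  0  |    -2 ]
  [ 0  1   0  2  |    -5 ]
  [ 0  0   1  0  |    -2 ]
  [ 0  0   0  1  |  -1/2 ]
R2 := R2 − 2·R4
  [ 1  0  -1  0  |    -2 ]
  [ 0  1   0  0  |    -4 ]
  [ 0  0   1  0  |    -2 ]
  [ 0  0   0  1  |  -1/2 ]
R1 := R1 + R3
  [ 1  0  0  0  |    -4 ]
  [ 0  1  0  0  |    -4 ]
  [ 0  0  1  0  |    -2 ]
  [ 0  0  0  1  |  -1/2 ]
Reading off the last column: p = -4, q = -4, r = -2, s = -1/2.

(-4, -4, -2, -1/2)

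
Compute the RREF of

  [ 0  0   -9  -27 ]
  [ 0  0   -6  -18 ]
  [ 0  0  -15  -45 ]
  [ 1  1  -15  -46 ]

Swap R1 and R4.
Multiply R2 by -1/6.
Add 15 times R2 to R3.
Add 9 times R2 to R4.
Add 15 times R2 to R1.

[[1, 1, 0, -1], [0, 0, 1, 3], [0, 0, 0, 0], [0, 0, 0, 0]]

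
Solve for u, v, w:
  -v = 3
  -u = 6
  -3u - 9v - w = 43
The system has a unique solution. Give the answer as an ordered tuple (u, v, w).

Form the augmented matrix and row-reduce:
  [  0  -1   0  |   3 ]
  [ -1   0   0  |   6 ]
  [ -3  -9  -1  |  43 ]
r1 <-> r2
  [ -1   0   0  |   6 ]
  [  0  -1   0  |   3 ]
  [ -3  -9  -1  |  43 ]
r1 := -1·r1
  [  1   0   0  |  -6 ]
  [  0  -1   0  |   3 ]
  [ -3  -9  -1  |  43 ]
r3 := r3 + 3·r1
  [ 1   0   0  |  -6 ]
  [ 0  -1   0  |   3 ]
  [ 0  -9  -1  |  25 ]
r2 := -1·r2
  [ 1   0   0  |  -6 ]
  [ 0   1   0  |  -3 ]
  [ 0  -9  -1  |  25 ]
r3 := r3 + 9·r2
  [ 1  0   0  |  -6 ]
  [ 0  1   0  |  -3 ]
  [ 0  0  -1  |  -2 ]
r3 := -1·r3
  [ 1  0  0  |  -6 ]
  [ 0  1  0  |  -3 ]
  [ 0  0  1  |   2 ]
Reading off the last column: u = -6, v = -3, w = 2.

(-6, -3, 2)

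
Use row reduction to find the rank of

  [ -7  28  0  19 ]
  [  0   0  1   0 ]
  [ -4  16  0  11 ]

rank = 3

ρ1 ← -1/7·ρ1
  [  1  -4  0  -19/7 ]
  [  0   0  1      0 ]
  [ -4  16  0     11 ]
ρ3 ← ρ3 + 4·ρ1
  [ 1  -4  0  -19/7 ]
  [ 0   0  1      0 ]
  [ 0   0  0    1/7 ]
ρ3 ← 7·ρ3
  [ 1  -4  0  -19/7 ]
  [ 0   0  1      0 ]
  [ 0   0  0      1 ]
ρ1 ← ρ1 + 19/7·ρ3
  [ 1  -4  0  0 ]
  [ 0   0  1  0 ]
  [ 0   0  0  1 ]
The reduced form has 3 nonzero rows.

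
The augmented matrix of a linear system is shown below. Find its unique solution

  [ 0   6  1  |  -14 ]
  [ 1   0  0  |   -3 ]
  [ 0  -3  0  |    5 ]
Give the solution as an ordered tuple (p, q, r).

(-3, -5/3, -4)

R1 ↔ R2
  [ 1   0  0  |   -3 ]
  [ 0   6  1  |  -14 ]
  [ 0  -3  0  |    5 ]
R2 → 1/6·R2
  [ 1   0    0  |    -3 ]
  [ 0   1  1/6  |  -7/3 ]
  [ 0  -3    0  |     5 ]
R3 → R3 + 3·R2
  [ 1  0    0  |    -3 ]
  [ 0  1  1/6  |  -7/3 ]
  [ 0  0  1/2  |    -2 ]
R3 → 2·R3
  [ 1  0    0  |    -3 ]
  [ 0  1  1/6  |  -7/3 ]
  [ 0  0    1  |    -4 ]
R2 → R2 − 1/6·R3
  [ 1  0  0  |    -3 ]
  [ 0  1  0  |  -5/3 ]
  [ 0  0  1  |    -4 ]
Reading off the last column: p = -3, q = -5/3, r = -4.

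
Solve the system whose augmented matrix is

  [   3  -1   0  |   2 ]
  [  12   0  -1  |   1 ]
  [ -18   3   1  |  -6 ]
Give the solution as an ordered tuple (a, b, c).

(1/3, -1, 3)

R1 → 1/3·R1
  [   1  -1/3   0  |  2/3 ]
  [  12     0  -1  |    1 ]
  [ -18     3   1  |   -6 ]
R2 → R2 − 12·R1
  [   1  -1/3   0  |  2/3 ]
  [   0     4  -1  |   -7 ]
  [ -18     3   1  |   -6 ]
R3 → R3 + 18·R1
  [ 1  -1/3   0  |  2/3 ]
  [ 0     4  -1  |   -7 ]
  [ 0    -3   1  |    6 ]
R2 → 1/4·R2
  [ 1  -1/3     0  |   2/3 ]
  [ 0     1  -1/4  |  -7/4 ]
  [ 0    -3     1  |     6 ]
R3 → R3 + 3·R2
  [ 1  -1/3     0  |   2/3 ]
  [ 0     1  -1/4  |  -7/4 ]
  [ 0     0   1/4  |   3/4 ]
R3 → 4·R3
  [ 1  -1/3     0  |   2/3 ]
  [ 0     1  -1/4  |  -7/4 ]
  [ 0     0     1  |     3 ]
R2 → R2 + 1/4·R3
  [ 1  -1/3  0  |  2/3 ]
  [ 0     1  0  |   -1 ]
  [ 0     0  1  |    3 ]
R1 → R1 + 1/3·R2
  [ 1  0  0  |  1/3 ]
  [ 0  1  0  |   -1 ]
  [ 0  0  1  |    3 ]
Reading off the last column: a = 1/3, b = -1, c = 3.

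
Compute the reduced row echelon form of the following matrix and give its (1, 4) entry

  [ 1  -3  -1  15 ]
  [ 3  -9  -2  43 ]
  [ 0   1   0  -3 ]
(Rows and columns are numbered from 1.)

4

R2 ← R2 − 3·R1
R2 <-> R3
R1 ← R1 + R3
R1 ← R1 + 3·R2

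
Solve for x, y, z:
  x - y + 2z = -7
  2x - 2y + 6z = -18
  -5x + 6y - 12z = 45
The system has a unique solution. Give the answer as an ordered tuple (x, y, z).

(3, 6, -2)

Form the augmented matrix and row-reduce:
  [  1  -1    2  |   -7 ]
  [  2  -2    6  |  -18 ]
  [ -5   6  -12  |   45 ]
Subtract 2 times R1 from R2.
  [  1  -1    2  |  -7 ]
  [  0   0    2  |  -4 ]
  [ -5   6  -12  |  45 ]
Add 5 times R1 to R3.
  [ 1  -1   2  |  -7 ]
  [ 0   0   2  |  -4 ]
  [ 0   1  -2  |  10 ]
Swap R2 and R3.
  [ 1  -1   2  |  -7 ]
  [ 0   1  -2  |  10 ]
  [ 0   0   2  |  -4 ]
Multiply R3 by 1/2.
  [ 1  -1   2  |  -7 ]
  [ 0   1  -2  |  10 ]
  [ 0   0   1  |  -2 ]
Add 2 times R3 to R2.
  [ 1  -1  2  |  -7 ]
  [ 0   1  0  |   6 ]
  [ 0   0  1  |  -2 ]
Subtract 2 times R3 from R1.
  [ 1  -1  0  |  -3 ]
  [ 0   1  0  |   6 ]
  [ 0   0  1  |  -2 ]
Add R2 to R1.
  [ 1  0  0  |   3 ]
  [ 0  1  0  |   6 ]
  [ 0  0  1  |  -2 ]
Reading off the last column: x = 3, y = 6, z = -2.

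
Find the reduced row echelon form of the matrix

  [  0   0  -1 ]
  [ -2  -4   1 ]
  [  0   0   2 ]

[[1, 2, 0], [0, 0, 1], [0, 0, 0]]

Swap ρ1 and ρ2.
  [ -2  -4   1 ]
  [  0   0  -1 ]
  [  0   0   2 ]
Multiply ρ1 by -1/2.
  [ 1  2  -1/2 ]
  [ 0  0    -1 ]
  [ 0  0     2 ]
Multiply ρ2 by -1.
  [ 1  2  -1/2 ]
  [ 0  0     1 ]
  [ 0  0     2 ]
Subtract 2 times ρ2 from ρ3.
  [ 1  2  -1/2 ]
  [ 0  0     1 ]
  [ 0  0     0 ]
Add 1/2 times ρ2 to ρ1.
  [ 1  2  0 ]
  [ 0  0  1 ]
  [ 0  0  0 ]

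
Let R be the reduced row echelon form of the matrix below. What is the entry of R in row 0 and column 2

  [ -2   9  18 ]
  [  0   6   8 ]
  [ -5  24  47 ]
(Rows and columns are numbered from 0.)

-3

r1 ← -1/2·r1
r3 ← r3 + 5·r1
r2 ← 1/6·r2
r3 ← r3 − 3/2·r2
r1 ← r1 + 9/2·r2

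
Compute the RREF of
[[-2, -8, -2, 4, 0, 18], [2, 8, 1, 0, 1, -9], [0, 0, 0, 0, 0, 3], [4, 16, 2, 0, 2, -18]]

ρ1 → -1/2·ρ1
  [ 1   4  1  -2  0   -9 ]
  [ 2   8  1   0  1   -9 ]
  [ 0   0  0   0  0    3 ]
  [ 4  16  2   0  2  -18 ]
ρ2 → ρ2 − 2·ρ1
  [ 1   4   1  -2  0   -9 ]
  [ 0   0  -1   4  1    9 ]
  [ 0   0   0   0  0    3 ]
  [ 4  16   2   0  2  -18 ]
ρ4 → ρ4 − 4·ρ1
  [ 1  4   1  -2  0  -9 ]
  [ 0  0  -1   4  1   9 ]
  [ 0  0   0   0  0   3 ]
  [ 0  0  -2   8  2  18 ]
ρ2 → -1·ρ2
  [ 1  4   1  -2   0  -9 ]
  [ 0  0   1  -4  -1  -9 ]
  [ 0  0   0   0   0   3 ]
  [ 0  0  -2   8   2  18 ]
ρ4 → ρ4 + 2·ρ2
  [ 1  4  1  -2   0  -9 ]
  [ 0  0  1  -4  -1  -9 ]
  [ 0  0  0   0   0   3 ]
  [ 0  0  0   0   0   0 ]
ρ3 → 1/3·ρ3
  [ 1  4  1  -2   0  -9 ]
  [ 0  0  1  -4  -1  -9 ]
  [ 0  0  0   0   0   1 ]
  [ 0  0  0   0   0   0 ]
ρ2 → ρ2 + 9·ρ3
  [ 1  4  1  -2   0  -9 ]
  [ 0  0  1  -4  -1   0 ]
  [ 0  0  0   0   0   1 ]
  [ 0  0  0   0   0   0 ]
ρ1 → ρ1 + 9·ρ3
  [ 1  4  1  -2   0  0 ]
  [ 0  0  1  -4  -1  0 ]
  [ 0  0  0   0   0  1 ]
  [ 0  0  0   0   0  0 ]
ρ1 → ρ1 − ρ2
  [ 1  4  0   2   1  0 ]
  [ 0  0  1  -4  -1  0 ]
  [ 0  0  0   0   0  1 ]
  [ 0  0  0   0   0  0 ]

[[1, 4, 0, 2, 1, 0], [0, 0, 1, -4, -1, 0], [0, 0, 0, 0, 0, 1], [0, 0, 0, 0, 0, 0]]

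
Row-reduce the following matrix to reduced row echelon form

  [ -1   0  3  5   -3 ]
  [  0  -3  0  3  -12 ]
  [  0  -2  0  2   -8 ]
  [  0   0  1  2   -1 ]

ρ1 := -1·ρ1
  [ 1   0  -3  -5    3 ]
  [ 0  -3   0   3  -12 ]
  [ 0  -2   0   2   -8 ]
  [ 0   0   1   2   -1 ]
ρ2 := -1/3·ρ2
  [ 1   0  -3  -5   3 ]
  [ 0   1   0  -1   4 ]
  [ 0  -2   0   2  -8 ]
  [ 0   0   1   2  -1 ]
ρ3 := ρ3 + 2·ρ2
  [ 1  0  -3  -5   3 ]
  [ 0  1   0  -1   4 ]
  [ 0  0   0   0   0 ]
  [ 0  0   1   2  -1 ]
ρ3 <-> ρ4
  [ 1  0  -3  -5   3 ]
  [ 0  1   0  -1   4 ]
  [ 0  0   1   2  -1 ]
  [ 0  0   0   0   0 ]
ρ1 := ρ1 + 3·ρ3
  [ 1  0  0   1   0 ]
  [ 0  1  0  -1   4 ]
  [ 0  0  1   2  -1 ]
  [ 0  0  0   0   0 ]

[[1, 0, 0, 1, 0], [0, 1, 0, -1, 4], [0, 0, 1, 2, -1], [0, 0, 0, 0, 0]]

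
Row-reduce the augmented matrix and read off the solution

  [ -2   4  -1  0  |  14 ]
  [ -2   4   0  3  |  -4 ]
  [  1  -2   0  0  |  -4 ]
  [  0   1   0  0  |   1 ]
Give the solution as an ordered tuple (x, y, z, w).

(-2, 1, -6, -4)

Multiply ρ1 by -1/2.
  [  1  -2  1/2  0  |  -7 ]
  [ -2   4    0  3  |  -4 ]
  [  1  -2    0  0  |  -4 ]
  [  0   1    0  0  |   1 ]
Add 2 times ρ1 to ρ2.
  [ 1  -2  1/2  0  |   -7 ]
  [ 0   0    1  3  |  -18 ]
  [ 1  -2    0  0  |   -4 ]
  [ 0   1    0  0  |    1 ]
Subtract ρ1 from ρ3.
  [ 1  -2   1/2  0  |   -7 ]
  [ 0   0     1  3  |  -18 ]
  [ 0   0  -1/2  0  |    3 ]
  [ 0   1     0  0  |    1 ]
Swap ρ2 and ρ4.
  [ 1  -2   1/2  0  |   -7 ]
  [ 0   1     0  0  |    1 ]
  [ 0   0  -1/2  0  |    3 ]
  [ 0   0     1  3  |  -18 ]
Multiply ρ3 by -2.
  [ 1  -2  1/2  0  |   -7 ]
  [ 0   1    0  0  |    1 ]
  [ 0   0    1  0  |   -6 ]
  [ 0   0    1  3  |  -18 ]
Subtract ρ3 from ρ4.
  [ 1  -2  1/2  0  |   -7 ]
  [ 0   1    0  0  |    1 ]
  [ 0   0    1  0  |   -6 ]
  [ 0   0    0  3  |  -12 ]
Multiply ρ4 by 1/3.
  [ 1  -2  1/2  0  |  -7 ]
  [ 0   1    0  0  |   1 ]
  [ 0   0    1  0  |  -6 ]
  [ 0   0    0  1  |  -4 ]
Subtract 1/2 times ρ3 from ρ1.
  [ 1  -2  0  0  |  -4 ]
  [ 0   1  0  0  |   1 ]
  [ 0   0  1  0  |  -6 ]
  [ 0   0  0  1  |  -4 ]
Add 2 times ρ2 to ρ1.
  [ 1  0  0  0  |  -2 ]
  [ 0  1  0  0  |   1 ]
  [ 0  0  1  0  |  -6 ]
  [ 0  0  0  1  |  -4 ]
Reading off the last column: x = -2, y = 1, z = -6, w = -4.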